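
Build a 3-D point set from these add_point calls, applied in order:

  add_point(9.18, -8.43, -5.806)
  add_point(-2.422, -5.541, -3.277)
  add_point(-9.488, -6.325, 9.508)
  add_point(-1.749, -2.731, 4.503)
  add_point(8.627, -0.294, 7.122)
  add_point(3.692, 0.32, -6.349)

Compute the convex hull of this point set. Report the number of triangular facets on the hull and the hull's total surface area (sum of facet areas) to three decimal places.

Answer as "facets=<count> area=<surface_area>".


Hull vertices (6/6): indices [0, 1, 2, 3, 4, 5].

Facet areas (half cross-product norm):
  f1: (p1, p0, p2) → 69.6522
  f2: (p1, p5, p2) → 49.4688
  f3: (p1, p5, p0) → 45.5710
  f4: (p4, p0, p2) → 146.9934
  f5: (p4, p5, p0) → 71.5481
  f6: (p3, p5, p2) → 30.8236
  f7: (p3, p4, p2) → 38.7930
  f8: (p3, p4, p5) → 66.3615
Σ area = 519.212

Check V−E+F: 6 − 12 + 8 = 2.

facets=8 area=519.212


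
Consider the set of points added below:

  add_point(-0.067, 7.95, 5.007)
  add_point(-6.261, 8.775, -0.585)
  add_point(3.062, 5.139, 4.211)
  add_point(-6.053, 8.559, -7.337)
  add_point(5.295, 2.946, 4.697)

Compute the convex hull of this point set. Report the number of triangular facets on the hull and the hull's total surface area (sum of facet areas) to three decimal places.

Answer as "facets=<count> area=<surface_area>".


Hull vertices (5/5): indices [0, 1, 2, 3, 4].

Triangle areas on the boundary:
  f1: (p0, p4, p1) → 25.1063
  f2: (p3, p4, p1) → 44.4480
  f3: (p3, p0, p1) → 21.7659
  f4: (p2, p0, p4) → 2.2860
  f5: (p2, p3, p4) → 17.0925
  f6: (p2, p3, p0) → 28.9100
Σ area = 139.609

Euler: V−E+F = 5−9+6 = 2.

facets=6 area=139.609


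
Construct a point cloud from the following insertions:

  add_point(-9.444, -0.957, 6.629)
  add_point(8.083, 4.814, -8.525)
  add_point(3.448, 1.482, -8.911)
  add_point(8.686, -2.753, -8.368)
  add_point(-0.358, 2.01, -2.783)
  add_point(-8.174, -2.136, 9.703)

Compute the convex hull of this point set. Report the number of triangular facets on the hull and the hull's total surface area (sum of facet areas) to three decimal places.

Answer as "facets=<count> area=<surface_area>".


facets=8 area=307.197

Extreme-point indices: [0, 1, 2, 3, 4, 5] — 6 of 6 on the boundary.

Facet areas (half cross-product norm):
  f1: (p2, p3, p0) → 64.2498
  f2: (p2, p1, p3) → 18.6226
  f3: (p5, p3, p0) → 40.2947
  f4: (p5, p1, p0) → 39.1494
  f5: (p5, p1, p3) → 93.6622
  f6: (p4, p1, p0) → 14.4189
  f7: (p4, p2, p0) → 17.2421
  f8: (p4, p2, p1) → 19.5568
Σ area = 307.197

Euler: V−E+F = 6−12+8 = 2.


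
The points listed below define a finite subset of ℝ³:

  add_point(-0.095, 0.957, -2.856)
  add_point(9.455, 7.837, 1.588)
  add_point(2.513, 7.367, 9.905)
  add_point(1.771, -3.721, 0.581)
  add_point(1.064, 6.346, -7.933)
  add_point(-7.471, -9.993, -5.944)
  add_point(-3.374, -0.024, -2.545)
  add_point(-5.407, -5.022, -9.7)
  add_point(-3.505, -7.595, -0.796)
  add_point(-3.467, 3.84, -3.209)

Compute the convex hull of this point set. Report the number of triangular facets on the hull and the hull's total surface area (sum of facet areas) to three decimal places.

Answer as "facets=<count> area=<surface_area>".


facets=12 area=634.826

Extreme-point indices: [1, 2, 3, 4, 5, 7, 8, 9] — 8 of 10 on the boundary.

Facet areas (half cross-product norm):
  f1: (p4, p2, p1) → 68.5382
  f2: (p4, p7, p1) → 71.9228
  f3: (p3, p2, p1) → 71.1155
  f4: (p3, p7, p5) → 40.4518
  f5: (p3, p7, p1) → 77.9192
  f6: (p9, p2, p5) → 94.2262
  f7: (p9, p7, p5) → 34.6400
  f8: (p9, p4, p2) → 50.3478
  f9: (p9, p4, p7) → 39.0920
  f10: (p8, p2, p5) → 34.5914
  f11: (p8, p3, p5) → 13.7401
  f12: (p8, p3, p2) → 38.2413
Σ area = 634.826

Check V−E+F: 8 − 18 + 12 = 2.


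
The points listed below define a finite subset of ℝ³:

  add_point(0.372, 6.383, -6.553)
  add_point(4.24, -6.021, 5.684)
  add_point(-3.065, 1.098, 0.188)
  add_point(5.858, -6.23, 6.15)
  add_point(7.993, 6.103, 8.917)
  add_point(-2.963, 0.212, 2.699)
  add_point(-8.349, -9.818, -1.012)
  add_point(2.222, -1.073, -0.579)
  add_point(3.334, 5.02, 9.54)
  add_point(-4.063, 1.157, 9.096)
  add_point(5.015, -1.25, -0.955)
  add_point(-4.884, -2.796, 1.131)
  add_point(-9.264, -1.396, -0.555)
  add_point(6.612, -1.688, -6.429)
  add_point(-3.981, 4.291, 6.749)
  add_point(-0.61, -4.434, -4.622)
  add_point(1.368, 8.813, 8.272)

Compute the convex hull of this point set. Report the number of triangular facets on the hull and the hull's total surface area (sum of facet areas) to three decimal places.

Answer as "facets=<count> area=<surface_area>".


facets=18 area=869.642

Points on the hull: [0, 3, 4, 6, 8, 9, 12, 13, 14, 15, 16] (11 of 17).

Facet areas (half cross-product norm):
  f1: (p0, p6, p12) → 51.7608
  f2: (p13, p0, p4) → 84.0973
  f3: (p9, p6, p12) → 46.5635
  f4: (p3, p13, p4) → 85.0921
  f5: (p3, p13, p6) → 104.5827
  f6: (p3, p9, p6) → 92.5919
  f7: (p15, p0, p6) → 42.1352
  f8: (p15, p13, p6) → 10.6890
  f9: (p15, p13, p0) → 38.8580
  f10: (p16, p0, p4) → 53.8897
  f11: (p8, p16, p4) → 10.5347
  f12: (p8, p16, p9) → 18.6193
  f13: (p8, p3, p4) → 28.9721
  f14: (p8, p3, p9) → 48.4630
  f15: (p14, p9, p12) → 20.8630
  f16: (p14, p16, p9) → 12.9056
  f17: (p14, p0, p12) → 68.6910
  f18: (p14, p16, p0) → 50.3335
Σ area = 869.642

Euler characteristic 11−27+18 = 2 ✓


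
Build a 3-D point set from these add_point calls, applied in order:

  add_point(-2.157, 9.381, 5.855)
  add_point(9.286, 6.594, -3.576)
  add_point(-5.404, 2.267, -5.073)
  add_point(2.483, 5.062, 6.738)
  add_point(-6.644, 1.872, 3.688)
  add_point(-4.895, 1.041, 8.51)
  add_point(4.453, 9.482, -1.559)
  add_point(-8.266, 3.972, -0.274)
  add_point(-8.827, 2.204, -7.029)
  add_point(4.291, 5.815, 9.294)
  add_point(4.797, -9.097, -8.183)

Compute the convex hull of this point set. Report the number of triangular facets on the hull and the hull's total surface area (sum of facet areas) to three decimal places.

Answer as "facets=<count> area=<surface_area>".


facets=14 area=822.487

9 of the 11 inputs are extreme points: [0, 1, 4, 5, 6, 7, 8, 9, 10].

Triangle areas on the boundary:
  f1: (p10, p1, p8) → 137.5975
  f2: (p9, p10, p1) → 116.5940
  f3: (p5, p10, p8) → 140.4353
  f4: (p5, p9, p10) → 112.3395
  f5: (p0, p5, p9) → 35.7443
  f6: (p6, p9, p1) → 33.7223
  f7: (p6, p0, p9) → 39.5062
  f8: (p6, p1, p8) → 45.3875
  f9: (p6, p0, p8) → 76.2884
  f10: (p7, p0, p8) → 23.1940
  f11: (p7, p0, p5) → 40.8726
  f12: (p4, p5, p8) → 5.5320
  f13: (p4, p7, p8) → 11.6370
  f14: (p4, p7, p5) → 3.6367
Σ area = 822.487

Euler: V−E+F = 9−21+14 = 2.


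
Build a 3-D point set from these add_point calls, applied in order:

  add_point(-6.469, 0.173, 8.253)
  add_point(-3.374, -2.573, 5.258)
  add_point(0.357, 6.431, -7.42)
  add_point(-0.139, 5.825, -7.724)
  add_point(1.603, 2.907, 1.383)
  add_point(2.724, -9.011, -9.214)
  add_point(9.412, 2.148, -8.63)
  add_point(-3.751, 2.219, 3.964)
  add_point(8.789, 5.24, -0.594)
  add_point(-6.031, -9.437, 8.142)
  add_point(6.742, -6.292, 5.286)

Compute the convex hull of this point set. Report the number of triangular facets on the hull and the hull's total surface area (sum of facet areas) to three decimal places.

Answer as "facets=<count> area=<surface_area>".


facets=14 area=857.080

9 of the 11 inputs are extreme points: [0, 2, 3, 5, 6, 7, 8, 9, 10].

Area of each hull facet:
  f1: (p10, p5, p6) → 93.9877
  f2: (p7, p2, p0) → 7.3155
  f3: (p3, p2, p0) → 7.5504
  f4: (p3, p5, p6) → 65.9635
  f5: (p3, p2, p6) → 4.1684
  f6: (p9, p10, p0) → 63.6001
  f7: (p9, p10, p5) → 102.4949
  f8: (p9, p3, p0) → 83.3886
  f9: (p9, p3, p5) → 145.9132
  f10: (p8, p10, p6) → 56.2012
  f11: (p8, p2, p6) → 41.1352
  f12: (p8, p7, p2) → 65.6646
  f13: (p8, p10, p0) → 97.1629
  f14: (p8, p7, p0) → 22.5340
Σ area = 857.080

Check V−E+F: 9 − 21 + 14 = 2.


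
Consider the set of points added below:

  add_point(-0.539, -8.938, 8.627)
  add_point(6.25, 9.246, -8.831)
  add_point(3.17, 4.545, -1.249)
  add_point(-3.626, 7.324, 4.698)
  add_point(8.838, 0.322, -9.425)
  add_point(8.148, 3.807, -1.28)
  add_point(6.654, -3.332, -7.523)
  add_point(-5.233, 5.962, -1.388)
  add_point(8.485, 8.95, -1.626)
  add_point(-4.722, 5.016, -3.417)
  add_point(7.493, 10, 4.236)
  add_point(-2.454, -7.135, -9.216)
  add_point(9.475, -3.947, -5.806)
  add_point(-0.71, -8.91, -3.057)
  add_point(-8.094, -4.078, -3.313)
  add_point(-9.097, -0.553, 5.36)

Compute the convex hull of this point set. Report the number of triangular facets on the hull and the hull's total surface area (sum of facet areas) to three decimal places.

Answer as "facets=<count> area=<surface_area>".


facets=22 area=1106.174

13 of the 16 inputs are extreme points: [0, 1, 3, 4, 7, 8, 9, 10, 11, 12, 13, 14, 15].

Area of each hull facet:
  f1: (p0, p10, p12) → 150.6280
  f2: (p13, p0, p12) → 66.3860
  f3: (p3, p1, p10) → 75.0828
  f4: (p3, p0, p15) → 58.7263
  f5: (p3, p0, p10) → 97.2042
  f6: (p8, p10, p12) → 36.0979
  f7: (p8, p1, p10) → 11.1885
  f8: (p11, p13, p12) → 38.5162
  f9: (p11, p9, p1) → 88.3430
  f10: (p4, p8, p12) → 32.4714
  f11: (p4, p8, p1) → 35.0842
  f12: (p4, p11, p12) → 35.9379
  f13: (p4, p11, p1) → 60.1957
  f14: (p7, p3, p1) → 43.9137
  f15: (p7, p9, p1) → 13.4645
  f16: (p7, p3, p15) → 29.9716
  f17: (p14, p11, p13) → 26.9656
  f18: (p14, p0, p15) → 58.2579
  f19: (p14, p13, p0) → 51.5333
  f20: (p14, p11, p9) → 42.0819
  f21: (p14, p7, p15) → 43.4976
  f22: (p14, p7, p9) → 10.6256
Σ area = 1106.174

Check V−E+F: 13 − 33 + 22 = 2.


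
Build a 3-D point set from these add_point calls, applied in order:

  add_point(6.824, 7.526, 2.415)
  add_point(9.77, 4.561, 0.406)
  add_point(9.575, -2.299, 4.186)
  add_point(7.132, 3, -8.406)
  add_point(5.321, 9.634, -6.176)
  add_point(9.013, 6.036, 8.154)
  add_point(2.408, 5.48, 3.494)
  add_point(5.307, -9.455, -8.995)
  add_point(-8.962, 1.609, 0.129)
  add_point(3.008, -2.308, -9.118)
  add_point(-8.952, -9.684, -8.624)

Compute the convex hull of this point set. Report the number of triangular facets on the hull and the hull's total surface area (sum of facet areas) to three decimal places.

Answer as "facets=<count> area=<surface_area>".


Extreme-point indices: [0, 1, 2, 3, 4, 5, 6, 7, 8, 9, 10] — 11 of 11 on the boundary.

Triangle areas on the boundary:
  f1: (p4, p10, p8) → 124.1609
  f2: (p2, p10, p8) → 138.3378
  f3: (p3, p4, p1) → 31.2762
  f4: (p6, p4, p8) → 67.5942
  f5: (p6, p0, p4) → 22.0935
  f6: (p5, p2, p1) → 29.4987
  f7: (p5, p4, p1) → 31.4895
  f8: (p5, p0, p4) → 5.2385
  f9: (p5, p6, p0) → 15.7526
  f10: (p5, p2, p8) → 88.5745
  f11: (p5, p6, p8) → 19.8614
  f12: (p9, p4, p10) → 66.8927
  f13: (p9, p3, p4) → 19.5412
  f14: (p7, p9, p3) → 21.0431
  f15: (p7, p2, p1) → 61.0876
  f16: (p7, p3, p1) → 56.9130
  f17: (p7, p2, p10) → 107.4330
  f18: (p7, p9, p10) → 51.2511
Σ area = 958.040

Euler: V−E+F = 11−27+18 = 2.

facets=18 area=958.040


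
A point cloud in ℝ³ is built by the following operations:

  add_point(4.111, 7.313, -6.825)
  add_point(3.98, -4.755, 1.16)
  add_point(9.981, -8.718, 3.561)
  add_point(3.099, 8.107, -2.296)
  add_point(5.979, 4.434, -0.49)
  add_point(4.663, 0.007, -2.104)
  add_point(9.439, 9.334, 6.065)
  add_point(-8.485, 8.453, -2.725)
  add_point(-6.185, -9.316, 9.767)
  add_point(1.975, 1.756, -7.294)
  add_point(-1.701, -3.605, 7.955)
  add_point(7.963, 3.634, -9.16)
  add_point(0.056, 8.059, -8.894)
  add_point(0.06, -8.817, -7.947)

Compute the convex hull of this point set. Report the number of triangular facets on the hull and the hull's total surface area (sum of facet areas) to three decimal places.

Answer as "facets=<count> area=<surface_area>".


facets=12 area=1225.915

8 of the 14 inputs are extreme points: [0, 2, 6, 7, 8, 11, 12, 13].

Triangle areas on the boundary:
  f1: (p8, p6, p7) → 207.4701
  f2: (p8, p6, p2) → 157.8128
  f3: (p11, p6, p2) → 131.2660
  f4: (p0, p11, p6) → 40.0910
  f5: (p13, p8, p7) → 174.5431
  f6: (p13, p8, p2) → 123.8797
  f7: (p13, p11, p2) → 107.5136
  f8: (p12, p13, p7) → 89.1031
  f9: (p12, p13, p11) → 66.9562
  f10: (p12, p0, p11) → 11.5830
  f11: (p12, p6, p7) → 93.1156
  f12: (p12, p0, p6) → 22.5812
Σ area = 1225.915

Check V−E+F: 8 − 18 + 12 = 2.


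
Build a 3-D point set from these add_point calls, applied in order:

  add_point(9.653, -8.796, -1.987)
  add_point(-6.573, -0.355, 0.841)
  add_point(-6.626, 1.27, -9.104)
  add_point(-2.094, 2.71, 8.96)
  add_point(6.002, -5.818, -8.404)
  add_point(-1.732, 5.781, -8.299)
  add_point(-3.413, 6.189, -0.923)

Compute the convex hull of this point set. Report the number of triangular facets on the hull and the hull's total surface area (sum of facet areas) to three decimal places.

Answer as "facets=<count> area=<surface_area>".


Extreme-point indices: [0, 1, 2, 3, 4, 5, 6] — 7 of 7 on the boundary.

Per-facet area ½‖(b−a)×(c−a)‖:
  f1: (p5, p6, p2) → 25.3955
  f2: (p5, p3, p0) → 154.1503
  f3: (p5, p3, p6) → 20.0238
  f4: (p1, p3, p0) → 89.5823
  f5: (p1, p6, p2) → 34.9788
  f6: (p1, p3, p6) → 35.1349
  f7: (p4, p5, p2) → 46.1637
  f8: (p4, p5, p0) → 45.9917
  f9: (p4, p1, p2) → 72.4189
  f10: (p4, p1, p0) → 65.8061
Σ area = 589.646

Check V−E+F: 7 − 15 + 10 = 2.

facets=10 area=589.646


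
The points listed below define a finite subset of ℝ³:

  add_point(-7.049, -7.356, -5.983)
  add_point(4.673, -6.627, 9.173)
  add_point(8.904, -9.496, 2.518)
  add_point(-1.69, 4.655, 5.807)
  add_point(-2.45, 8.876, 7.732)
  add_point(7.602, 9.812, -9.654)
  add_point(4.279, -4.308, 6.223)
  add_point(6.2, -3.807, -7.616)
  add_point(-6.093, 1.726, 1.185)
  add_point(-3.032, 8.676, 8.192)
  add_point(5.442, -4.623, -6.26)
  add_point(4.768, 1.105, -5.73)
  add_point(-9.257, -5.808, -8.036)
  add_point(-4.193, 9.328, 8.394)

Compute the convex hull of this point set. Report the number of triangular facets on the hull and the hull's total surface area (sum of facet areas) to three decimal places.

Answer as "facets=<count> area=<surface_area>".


10 of the 14 inputs are extreme points: [0, 1, 2, 4, 5, 7, 8, 9, 12, 13].

Facet areas (half cross-product norm):
  f1: (p1, p5, p2) → 95.3964
  f2: (p13, p5, p12) → 218.7277
  f3: (p7, p5, p12) → 105.1980
  f4: (p7, p5, p2) → 67.7832
  f5: (p0, p1, p2) → 75.8991
  f6: (p0, p7, p12) → 21.0661
  f7: (p0, p7, p2) → 82.4074
  f8: (p4, p1, p5) → 171.3660
  f9: (p4, p13, p5) → 12.9354
  f10: (p8, p13, p1) → 83.7749
  f11: (p8, p0, p1) → 91.5916
  f12: (p8, p13, p12) → 9.6435
  f13: (p8, p0, p12) → 19.6242
  f14: (p9, p13, p1) → 6.7744
  f15: (p9, p4, p1) → 6.5748
  f16: (p9, p4, p13) → 0.4073
Σ area = 1069.170

Check V−E+F: 10 − 24 + 16 = 2.

facets=16 area=1069.170


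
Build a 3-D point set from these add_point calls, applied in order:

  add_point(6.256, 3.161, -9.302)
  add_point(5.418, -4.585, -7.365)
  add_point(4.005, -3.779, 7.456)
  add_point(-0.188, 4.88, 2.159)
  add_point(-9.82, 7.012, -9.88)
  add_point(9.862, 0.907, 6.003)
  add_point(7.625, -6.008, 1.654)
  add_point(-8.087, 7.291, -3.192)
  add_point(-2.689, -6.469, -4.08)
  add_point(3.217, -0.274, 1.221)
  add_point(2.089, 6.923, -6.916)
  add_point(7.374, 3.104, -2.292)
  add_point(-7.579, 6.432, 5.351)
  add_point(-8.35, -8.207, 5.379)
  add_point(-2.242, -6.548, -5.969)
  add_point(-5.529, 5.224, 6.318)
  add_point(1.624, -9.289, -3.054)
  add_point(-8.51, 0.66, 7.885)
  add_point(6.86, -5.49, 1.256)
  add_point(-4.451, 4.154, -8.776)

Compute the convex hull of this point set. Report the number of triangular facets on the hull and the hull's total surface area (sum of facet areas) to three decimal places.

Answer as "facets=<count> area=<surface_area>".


facets=26 area=1119.319

Points on the hull: [0, 1, 2, 4, 5, 6, 7, 10, 11, 12, 13, 14, 15, 16, 17] (15 of 20).

Triangle areas on the boundary:
  f1: (p12, p17, p4) → 44.8566
  f2: (p13, p17, p4) → 86.9359
  f3: (p14, p13, p4) → 103.5602
  f4: (p14, p13, p16) → 35.4619
  f5: (p6, p0, p5) → 60.4458
  f6: (p6, p13, p16) → 53.7736
  f7: (p15, p17, p5) → 43.3370
  f8: (p15, p12, p5) → 9.4447
  f9: (p15, p12, p17) → 7.2697
  f10: (p10, p12, p5) → 119.2714
  f11: (p10, p0, p4) → 30.6801
  f12: (p2, p17, p5) → 43.2489
  f13: (p2, p13, p17) → 57.4243
  f14: (p2, p6, p5) → 25.7483
  f15: (p2, p6, p13) → 46.4081
  f16: (p1, p6, p16) → 29.4897
  f17: (p1, p6, p0) → 35.2758
  f18: (p1, p14, p16) → 19.9338
  f19: (p1, p0, p4) → 65.8207
  f20: (p1, p14, p4) → 62.9887
  f21: (p11, p0, p5) → 8.5864
  f22: (p11, p10, p5) → 19.4491
  f23: (p11, p10, p0) → 20.8244
  f24: (p7, p12, p4) → 7.0509
  f25: (p7, p10, p4) → 37.3027
  f26: (p7, p10, p12) → 44.7307
Σ area = 1119.319

Euler: V−E+F = 15−39+26 = 2.


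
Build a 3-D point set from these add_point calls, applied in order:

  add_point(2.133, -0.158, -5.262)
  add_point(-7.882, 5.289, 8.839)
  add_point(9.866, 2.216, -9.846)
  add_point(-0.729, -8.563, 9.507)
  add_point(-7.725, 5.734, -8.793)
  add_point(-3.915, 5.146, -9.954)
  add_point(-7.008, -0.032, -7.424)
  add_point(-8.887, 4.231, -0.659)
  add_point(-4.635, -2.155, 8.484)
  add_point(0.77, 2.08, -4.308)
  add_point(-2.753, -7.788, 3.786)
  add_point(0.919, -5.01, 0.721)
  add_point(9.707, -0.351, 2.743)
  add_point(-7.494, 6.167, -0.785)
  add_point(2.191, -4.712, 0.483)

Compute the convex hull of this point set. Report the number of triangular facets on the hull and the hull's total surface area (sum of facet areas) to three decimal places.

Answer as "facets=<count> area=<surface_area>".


facets=20 area=927.096

Hull vertices (12/15): indices [1, 2, 3, 4, 5, 6, 7, 8, 10, 12, 13, 14].

Per-facet area ½‖(b−a)×(c−a)‖:
  f1: (p6, p5, p2) → 44.0269
  f2: (p8, p1, p7) → 38.8535
  f3: (p8, p1, p3) → 6.8623
  f4: (p12, p3, p2) → 79.1003
  f5: (p12, p1, p2) → 120.6552
  f6: (p12, p1, p3) → 114.2101
  f7: (p4, p6, p7) → 23.0569
  f8: (p4, p6, p5) → 11.8014
  f9: (p13, p5, p2) → 64.8165
  f10: (p13, p1, p2) → 85.3616
  f11: (p13, p4, p5) → 15.5580
  f12: (p13, p1, p7) → 11.4202
  f13: (p13, p4, p7) → 9.5808
  f14: (p10, p8, p3) → 21.1921
  f15: (p10, p6, p7) → 56.0116
  f16: (p10, p8, p7) → 45.1881
  f17: (p10, p6, p2) → 122.0144
  f18: (p14, p3, p2) → 23.0914
  f19: (p14, p10, p2) → 14.6083
  f20: (p14, p10, p3) → 19.6862
Σ area = 927.096

Check V−E+F: 12 − 30 + 20 = 2.


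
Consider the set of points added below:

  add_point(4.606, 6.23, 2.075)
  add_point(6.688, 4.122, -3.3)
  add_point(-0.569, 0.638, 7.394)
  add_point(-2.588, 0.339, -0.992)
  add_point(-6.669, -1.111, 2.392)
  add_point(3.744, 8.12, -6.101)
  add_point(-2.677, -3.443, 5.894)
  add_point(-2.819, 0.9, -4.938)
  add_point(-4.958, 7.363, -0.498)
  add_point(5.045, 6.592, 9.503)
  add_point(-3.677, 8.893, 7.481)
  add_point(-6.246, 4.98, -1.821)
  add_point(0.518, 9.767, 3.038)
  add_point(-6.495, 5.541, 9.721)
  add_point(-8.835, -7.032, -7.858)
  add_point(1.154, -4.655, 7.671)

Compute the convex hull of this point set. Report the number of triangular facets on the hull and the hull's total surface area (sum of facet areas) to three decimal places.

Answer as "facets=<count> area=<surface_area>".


facets=20 area=819.227

12 of the 16 inputs are extreme points: [1, 4, 5, 6, 8, 9, 10, 11, 12, 13, 14, 15].

Facet areas (half cross-product norm):
  f1: (p15, p1, p14) → 132.4291
  f2: (p5, p1, p14) → 55.5792
  f3: (p6, p15, p14) → 26.0930
  f4: (p6, p15, p13) → 21.0468
  f5: (p9, p15, p1) → 75.8809
  f6: (p9, p5, p1) → 35.9356
  f7: (p9, p5, p12) → 36.9235
  f8: (p9, p10, p12) → 25.5001
  f9: (p9, p15, p13) → 63.8424
  f10: (p9, p10, p13) → 21.8826
  f11: (p8, p5, p12) → 32.8575
  f12: (p8, p10, p12) → 20.9255
  f13: (p8, p10, p13) → 19.7056
  f14: (p4, p13, p14) → 15.7478
  f15: (p4, p6, p14) → 31.3314
  f16: (p4, p6, p13) → 28.1898
  f17: (p11, p5, p14) → 75.1052
  f18: (p11, p8, p5) → 15.3895
  f19: (p11, p13, p14) → 69.4603
  f20: (p11, p8, p13) → 15.4018
Σ area = 819.227

Check V−E+F: 12 − 30 + 20 = 2.


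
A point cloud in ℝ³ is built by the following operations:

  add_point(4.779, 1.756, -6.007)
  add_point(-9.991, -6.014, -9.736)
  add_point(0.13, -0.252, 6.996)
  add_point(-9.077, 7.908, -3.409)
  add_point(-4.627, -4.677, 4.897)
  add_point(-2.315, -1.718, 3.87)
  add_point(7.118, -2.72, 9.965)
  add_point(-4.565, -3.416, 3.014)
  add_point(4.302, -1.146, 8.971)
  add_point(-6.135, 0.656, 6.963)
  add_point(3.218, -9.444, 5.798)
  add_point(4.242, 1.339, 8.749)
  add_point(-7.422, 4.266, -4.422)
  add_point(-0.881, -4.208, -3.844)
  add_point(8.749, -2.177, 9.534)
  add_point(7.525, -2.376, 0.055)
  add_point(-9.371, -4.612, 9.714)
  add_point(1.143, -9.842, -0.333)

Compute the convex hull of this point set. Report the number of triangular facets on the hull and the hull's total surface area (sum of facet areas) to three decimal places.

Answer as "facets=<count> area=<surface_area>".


Points on the hull: [0, 1, 3, 6, 9, 10, 11, 14, 15, 16, 17] (11 of 18).

Area of each hull facet:
  f1: (p16, p3, p1) → 131.1908
  f2: (p0, p3, p1) → 109.0042
  f3: (p17, p0, p1) → 96.9159
  f4: (p17, p16, p1) → 114.4655
  f5: (p11, p16, p6) → 37.4902
  f6: (p11, p6, p14) → 4.4305
  f7: (p11, p0, p14) → 42.2826
  f8: (p11, p0, p3) → 111.5304
  f9: (p10, p6, p14) → 6.6484
  f10: (p10, p16, p6) → 61.9207
  f11: (p10, p17, p16) → 45.5286
  f12: (p15, p0, p14) → 22.4039
  f13: (p15, p17, p0) → 38.1067
  f14: (p15, p10, p14) → 41.8151
  f15: (p15, p10, p17) → 30.4859
  f16: (p9, p16, p3) → 33.3805
  f17: (p9, p11, p3) → 64.9074
  f18: (p9, p11, p16) → 31.8486
Σ area = 1024.356

Euler characteristic 11−27+18 = 2 ✓

facets=18 area=1024.356


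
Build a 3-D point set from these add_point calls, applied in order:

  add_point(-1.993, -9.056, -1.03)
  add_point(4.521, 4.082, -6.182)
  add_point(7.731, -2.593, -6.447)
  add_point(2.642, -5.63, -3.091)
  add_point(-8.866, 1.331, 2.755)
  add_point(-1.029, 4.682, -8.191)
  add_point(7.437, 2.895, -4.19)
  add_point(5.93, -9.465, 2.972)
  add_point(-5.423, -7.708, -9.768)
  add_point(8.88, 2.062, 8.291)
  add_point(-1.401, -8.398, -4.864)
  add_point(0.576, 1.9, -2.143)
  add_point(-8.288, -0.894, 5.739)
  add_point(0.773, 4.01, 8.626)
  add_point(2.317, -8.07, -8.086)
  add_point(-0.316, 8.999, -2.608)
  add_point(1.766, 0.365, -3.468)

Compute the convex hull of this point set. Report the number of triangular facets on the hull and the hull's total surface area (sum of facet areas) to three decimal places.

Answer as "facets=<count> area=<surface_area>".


13 of the 17 inputs are extreme points: [0, 1, 2, 4, 5, 6, 7, 8, 9, 12, 13, 14, 15].

Triangle areas on the boundary:
  f1: (p12, p8, p4) → 28.8080
  f2: (p2, p7, p9) → 74.9294
  f3: (p13, p7, p9) → 54.3777
  f4: (p13, p12, p7) → 80.9622
  f5: (p13, p15, p9) → 50.9526
  f6: (p13, p15, p4) → 64.2459
  f7: (p13, p12, p4) → 20.0984
  f8: (p0, p12, p7) → 53.2075
  f9: (p0, p12, p8) → 56.9447
  f10: (p14, p2, p7) → 43.6119
  f11: (p14, p0, p7) → 36.8924
  f12: (p14, p0, p8) → 31.2742
  f13: (p5, p15, p4) → 44.7158
  f14: (p5, p8, p4) → 87.0274
  f15: (p5, p14, p8) → 49.9644
  f16: (p5, p14, p2) → 45.0502
  f17: (p6, p15, p9) → 62.8939
  f18: (p6, p2, p9) → 35.5655
  f19: (p1, p5, p2) → 19.2372
  f20: (p1, p6, p2) → 10.9736
  f21: (p1, p5, p15) → 20.0790
  f22: (p1, p6, p15) → 12.9733
Σ area = 984.785

Euler characteristic 13−33+22 = 2 ✓

facets=22 area=984.785


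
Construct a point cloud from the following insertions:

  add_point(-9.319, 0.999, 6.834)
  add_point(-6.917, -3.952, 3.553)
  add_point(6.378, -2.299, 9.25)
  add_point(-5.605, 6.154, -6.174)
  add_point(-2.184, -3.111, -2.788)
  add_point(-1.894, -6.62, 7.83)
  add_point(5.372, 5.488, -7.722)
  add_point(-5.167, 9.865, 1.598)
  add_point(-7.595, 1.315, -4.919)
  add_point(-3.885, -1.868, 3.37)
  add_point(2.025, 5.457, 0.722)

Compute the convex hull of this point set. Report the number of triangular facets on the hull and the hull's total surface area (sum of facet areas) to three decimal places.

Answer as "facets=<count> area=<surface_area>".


Extreme-point indices: [0, 1, 2, 3, 4, 5, 6, 7, 8, 10] — 10 of 11 on the boundary.

Triangle areas on the boundary:
  f1: (p7, p2, p0) → 89.2874
  f2: (p4, p6, p2) → 92.0039
  f3: (p10, p7, p2) → 43.4546
  f4: (p10, p6, p2) → 47.9573
  f5: (p10, p6, p7) → 35.1861
  f6: (p5, p2, p0) → 48.1651
  f7: (p5, p4, p2) → 52.7878
  f8: (p8, p4, p6) → 45.3864
  f9: (p1, p5, p4) → 28.1745
  f10: (p1, p8, p4) → 28.7732
  f11: (p1, p5, p0) → 22.0924
  f12: (p1, p8, p0) → 32.0300
  f13: (p3, p6, p7) → 47.6394
  f14: (p3, p8, p6) → 28.0525
  f15: (p3, p7, p0) → 47.7778
  f16: (p3, p8, p0) → 30.4120
Σ area = 719.181

Euler characteristic 10−24+16 = 2 ✓

facets=16 area=719.181


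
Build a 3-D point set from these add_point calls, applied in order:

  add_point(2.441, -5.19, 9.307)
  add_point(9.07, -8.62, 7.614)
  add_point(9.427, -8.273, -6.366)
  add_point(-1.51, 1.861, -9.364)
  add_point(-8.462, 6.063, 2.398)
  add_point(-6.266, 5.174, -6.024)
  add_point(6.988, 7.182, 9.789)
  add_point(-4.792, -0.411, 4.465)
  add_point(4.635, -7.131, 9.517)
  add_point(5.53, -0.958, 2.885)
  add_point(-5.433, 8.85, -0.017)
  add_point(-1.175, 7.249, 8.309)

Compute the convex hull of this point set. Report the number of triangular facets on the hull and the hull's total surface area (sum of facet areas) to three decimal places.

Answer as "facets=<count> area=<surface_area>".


Hull vertices (11/12): indices [0, 1, 2, 3, 4, 5, 6, 7, 8, 10, 11].

Triangle areas on the boundary:
  f1: (p1, p6, p2) → 111.7801
  f2: (p3, p6, p2) → 157.1647
  f3: (p7, p3, p2) → 108.5162
  f4: (p10, p3, p6) → 96.7097
  f5: (p8, p1, p2) → 32.5035
  f6: (p8, p7, p2) → 104.1285
  f7: (p8, p1, p6) → 36.1900
  f8: (p5, p7, p4) → 33.7386
  f9: (p5, p7, p3) → 39.7680
  f10: (p5, p10, p4) → 16.8991
  f11: (p5, p10, p3) → 19.0447
  f12: (p11, p10, p4) → 21.8737
  f13: (p11, p10, p6) → 31.5003
  f14: (p11, p7, p4) → 33.0047
  f15: (p0, p8, p7) → 6.4419
  f16: (p0, p11, p7) → 46.0044
  f17: (p0, p8, p6) → 18.0716
  f18: (p0, p11, p6) → 51.4913
Σ area = 964.831

Check V−E+F: 11 − 27 + 18 = 2.

facets=18 area=964.831


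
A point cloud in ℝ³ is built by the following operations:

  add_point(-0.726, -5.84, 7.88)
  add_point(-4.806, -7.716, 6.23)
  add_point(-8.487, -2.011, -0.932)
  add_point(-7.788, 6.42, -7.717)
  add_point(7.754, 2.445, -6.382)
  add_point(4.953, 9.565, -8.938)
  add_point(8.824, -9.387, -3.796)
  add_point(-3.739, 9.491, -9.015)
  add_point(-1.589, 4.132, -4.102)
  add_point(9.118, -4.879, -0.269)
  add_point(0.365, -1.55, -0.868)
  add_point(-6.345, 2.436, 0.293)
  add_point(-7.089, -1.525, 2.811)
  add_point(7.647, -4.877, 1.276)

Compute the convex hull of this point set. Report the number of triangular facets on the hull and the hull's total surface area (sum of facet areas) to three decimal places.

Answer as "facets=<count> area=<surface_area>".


Hull vertices (12/14): indices [0, 1, 2, 3, 4, 5, 6, 7, 9, 11, 12, 13].

Per-facet area ½‖(b−a)×(c−a)‖:
  f1: (p11, p0, p5) → 96.5222
  f2: (p13, p5, p9) → 18.1522
  f3: (p13, p0, p5) → 91.1688
  f4: (p13, p6, p9) → 5.5729
  f5: (p13, p6, p0) → 31.2990
  f6: (p3, p6, p2) → 102.0621
  f7: (p4, p5, p9) → 15.1485
  f8: (p4, p6, p9) → 27.0574
  f9: (p4, p6, p5) → 14.2452
  f10: (p1, p6, p2) → 83.6784
  f11: (p1, p6, p0) → 36.4884
  f12: (p7, p6, p5) → 85.4475
  f13: (p7, p3, p6) → 60.6272
  f14: (p7, p11, p5) → 50.7850
  f15: (p7, p3, p11) → 22.2324
  f16: (p12, p11, p0) → 17.9167
  f17: (p12, p1, p0) → 17.6986
  f18: (p12, p1, p2) → 13.4748
  f19: (p12, p3, p2) → 19.3154
  f20: (p12, p3, p11) → 12.6301
Σ area = 821.522

Check V−E+F: 12 − 30 + 20 = 2.

facets=20 area=821.522


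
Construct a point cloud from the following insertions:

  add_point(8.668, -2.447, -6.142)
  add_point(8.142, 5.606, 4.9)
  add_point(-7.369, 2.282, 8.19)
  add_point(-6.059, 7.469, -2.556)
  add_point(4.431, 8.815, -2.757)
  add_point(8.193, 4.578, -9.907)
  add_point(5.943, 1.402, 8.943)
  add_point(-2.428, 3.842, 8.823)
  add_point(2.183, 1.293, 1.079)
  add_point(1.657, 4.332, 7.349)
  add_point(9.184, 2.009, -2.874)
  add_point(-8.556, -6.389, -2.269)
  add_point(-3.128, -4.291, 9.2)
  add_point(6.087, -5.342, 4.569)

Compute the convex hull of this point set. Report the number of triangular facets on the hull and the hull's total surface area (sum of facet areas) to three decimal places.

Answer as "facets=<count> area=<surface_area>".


facets=20 area=960.984

12 of the 14 inputs are extreme points: [0, 1, 2, 3, 4, 5, 6, 7, 10, 11, 12, 13].

Per-facet area ½‖(b−a)×(c−a)‖:
  f1: (p2, p12, p11) → 49.6402
  f2: (p13, p12, p11) → 66.6094
  f3: (p3, p5, p11) → 114.7413
  f4: (p3, p5, p4) → 44.9267
  f5: (p3, p2, p11) → 74.9374
  f6: (p0, p5, p10) → 20.0746
  f7: (p0, p13, p10) → 29.8566
  f8: (p0, p5, p11) → 70.1739
  f9: (p0, p13, p11) → 90.8070
  f10: (p1, p13, p10) → 43.7670
  f11: (p1, p5, p10) → 23.8540
  f12: (p1, p5, p4) → 39.1902
  f13: (p7, p2, p12) → 19.7895
  f14: (p7, p1, p4) → 51.8583
  f15: (p7, p3, p4) → 64.1855
  f16: (p7, p3, p2) → 31.0889
  f17: (p6, p13, p12) → 39.1280
  f18: (p6, p1, p13) → 24.5164
  f19: (p6, p7, p12) → 34.9323
  f20: (p6, p7, p1) → 26.9066
Σ area = 960.984

Check V−E+F: 12 − 30 + 20 = 2.


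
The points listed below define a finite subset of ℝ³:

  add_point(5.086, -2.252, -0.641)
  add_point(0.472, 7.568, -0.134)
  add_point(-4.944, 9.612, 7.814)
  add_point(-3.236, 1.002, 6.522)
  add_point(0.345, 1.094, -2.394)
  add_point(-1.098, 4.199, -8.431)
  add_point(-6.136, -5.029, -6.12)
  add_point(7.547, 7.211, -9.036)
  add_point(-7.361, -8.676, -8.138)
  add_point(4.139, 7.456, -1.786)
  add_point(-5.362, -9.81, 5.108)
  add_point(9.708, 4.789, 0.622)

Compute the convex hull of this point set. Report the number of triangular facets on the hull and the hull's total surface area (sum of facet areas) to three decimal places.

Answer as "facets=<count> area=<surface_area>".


facets=14 area=898.405

Points on the hull: [0, 2, 3, 5, 7, 8, 9, 10, 11] (9 of 12).

Per-facet area ½‖(b−a)×(c−a)‖:
  f1: (p10, p2, p8) → 131.6410
  f2: (p0, p10, p8) → 89.3762
  f3: (p0, p10, p11) → 37.3373
  f4: (p0, p7, p8) → 101.3750
  f5: (p0, p7, p11) → 43.3116
  f6: (p3, p2, p11) → 65.2877
  f7: (p3, p10, p11) → 76.0428
  f8: (p3, p10, p2) → 18.5878
  f9: (p5, p2, p8) → 123.9896
  f10: (p5, p7, p8) → 46.3532
  f11: (p5, p7, p2) → 79.3855
  f12: (p9, p2, p11) → 41.1486
  f13: (p9, p7, p11) → 26.5372
  f14: (p9, p7, p2) → 18.0312
Σ area = 898.405

Euler: V−E+F = 9−21+14 = 2.


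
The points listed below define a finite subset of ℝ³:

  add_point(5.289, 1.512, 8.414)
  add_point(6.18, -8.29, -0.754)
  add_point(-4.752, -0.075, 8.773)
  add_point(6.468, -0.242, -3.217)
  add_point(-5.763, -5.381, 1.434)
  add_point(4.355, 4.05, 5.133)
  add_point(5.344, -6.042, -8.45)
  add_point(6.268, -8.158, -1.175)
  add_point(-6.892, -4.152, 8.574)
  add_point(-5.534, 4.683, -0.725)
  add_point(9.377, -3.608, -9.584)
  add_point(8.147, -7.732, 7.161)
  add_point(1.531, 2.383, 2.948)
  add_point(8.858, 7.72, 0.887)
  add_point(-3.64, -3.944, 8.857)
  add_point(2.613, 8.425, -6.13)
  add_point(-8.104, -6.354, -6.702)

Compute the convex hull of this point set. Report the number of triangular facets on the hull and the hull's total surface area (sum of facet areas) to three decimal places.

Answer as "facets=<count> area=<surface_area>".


Points on the hull: [0, 1, 2, 5, 6, 7, 8, 9, 10, 11, 13, 14, 15, 16] (14 of 17).

Per-facet area ½‖(b−a)×(c−a)‖:
  f1: (p15, p10, p16) → 118.3509
  f2: (p13, p15, p10) → 65.6983
  f3: (p11, p13, p10) → 116.7307
  f4: (p9, p15, p16) → 65.3695
  f5: (p9, p13, p15) → 49.0361
  f6: (p1, p11, p16) → 51.8646
  f7: (p8, p9, p16) → 79.4451
  f8: (p8, p11, p16) → 120.0326
  f9: (p8, p11, p14) → 8.6171
  f10: (p6, p10, p16) → 16.3790
  f11: (p6, p1, p16) → 54.6537
  f12: (p7, p11, p10) → 29.6466
  f13: (p7, p1, p11) → 1.0008
  f14: (p7, p6, p10) → 17.8467
  f15: (p7, p6, p1) → 0.5383
  f16: (p2, p9, p13) → 78.5747
  f17: (p2, p8, p9) → 23.2343
  f18: (p2, p8, p14) → 6.4308
  f19: (p0, p11, p13) → 47.0336
  f20: (p0, p11, p14) → 49.6186
  f21: (p0, p2, p14) → 20.3259
  f22: (p5, p2, p13) → 13.5463
  f23: (p5, p0, p13) → 11.9740
  f24: (p5, p0, p2) → 21.5243
Σ area = 1067.472

Check V−E+F: 14 − 36 + 24 = 2.

facets=24 area=1067.472


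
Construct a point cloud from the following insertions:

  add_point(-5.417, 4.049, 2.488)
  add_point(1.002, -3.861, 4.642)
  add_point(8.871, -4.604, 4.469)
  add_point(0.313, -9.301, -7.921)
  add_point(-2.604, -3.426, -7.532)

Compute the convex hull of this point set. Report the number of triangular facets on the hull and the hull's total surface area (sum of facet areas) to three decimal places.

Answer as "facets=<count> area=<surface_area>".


Points on the hull: [0, 1, 2, 3, 4] (5 of 5).

Area of each hull facet:
  f1: (p1, p2, p0) → 30.1592
  f2: (p1, p3, p0) → 71.1282
  f3: (p1, p3, p2) → 54.1838
  f4: (p4, p2, p0) → 99.0297
  f5: (p4, p3, p0) → 31.4280
  f6: (p4, p3, p2) → 51.6895
Σ area = 337.618

Check V−E+F: 5 − 9 + 6 = 2.

facets=6 area=337.618


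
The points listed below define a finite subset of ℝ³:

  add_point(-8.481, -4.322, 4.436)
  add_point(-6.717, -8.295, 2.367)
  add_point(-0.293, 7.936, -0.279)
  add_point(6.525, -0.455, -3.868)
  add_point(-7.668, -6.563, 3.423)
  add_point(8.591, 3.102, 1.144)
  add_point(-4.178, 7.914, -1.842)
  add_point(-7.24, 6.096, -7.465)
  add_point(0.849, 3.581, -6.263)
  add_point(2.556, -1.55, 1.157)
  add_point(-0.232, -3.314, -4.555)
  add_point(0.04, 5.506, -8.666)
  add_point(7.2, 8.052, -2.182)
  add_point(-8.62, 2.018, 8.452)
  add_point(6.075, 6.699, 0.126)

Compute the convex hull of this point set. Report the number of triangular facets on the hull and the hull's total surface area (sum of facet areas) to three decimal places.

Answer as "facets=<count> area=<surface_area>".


facets=22 area=718.148

Hull vertices (13/15): indices [0, 1, 2, 3, 4, 5, 6, 7, 10, 11, 12, 13, 14].

Per-facet area ½‖(b−a)×(c−a)‖:
  f1: (p1, p5, p13) → 108.6374
  f2: (p3, p1, p5) → 52.4750
  f3: (p10, p3, p1) → 29.1183
  f4: (p10, p3, p11) → 33.7602
  f5: (p7, p0, p13) → 58.8538
  f6: (p7, p10, p1) → 63.8502
  f7: (p7, p10, p11) → 36.0181
  f8: (p12, p3, p5) → 19.8290
  f9: (p12, p3, p11) → 39.2119
  f10: (p12, p7, p11) → 30.1352
  f11: (p4, p7, p1) → 18.0271
  f12: (p4, p7, p0) → 19.8938
  f13: (p4, p1, p13) → 3.7681
  f14: (p4, p0, p13) → 3.1566
  f15: (p14, p5, p13) → 39.0554
  f16: (p14, p12, p5) → 6.1603
  f17: (p14, p2, p13) → 38.2457
  f18: (p14, p12, p2) → 9.1527
  f19: (p6, p12, p2) → 9.5541
  f20: (p6, p12, p7) → 34.0590
  f21: (p6, p2, p13) → 26.5154
  f22: (p6, p7, p13) → 38.6710
Σ area = 718.148

Euler: V−E+F = 13−33+22 = 2.


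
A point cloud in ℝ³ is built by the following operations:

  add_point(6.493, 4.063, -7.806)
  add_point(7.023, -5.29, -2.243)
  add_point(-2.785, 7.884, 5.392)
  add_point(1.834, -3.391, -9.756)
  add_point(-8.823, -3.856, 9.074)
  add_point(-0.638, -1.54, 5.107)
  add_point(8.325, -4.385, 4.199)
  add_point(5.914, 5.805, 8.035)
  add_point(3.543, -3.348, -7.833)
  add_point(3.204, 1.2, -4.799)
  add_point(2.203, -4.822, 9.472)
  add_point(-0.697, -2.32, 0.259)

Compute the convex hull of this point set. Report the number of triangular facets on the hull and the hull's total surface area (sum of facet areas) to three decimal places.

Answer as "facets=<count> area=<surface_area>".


facets=14 area=777.999

9 of the 12 inputs are extreme points: [0, 1, 2, 3, 4, 6, 7, 8, 10].

Facet areas (half cross-product norm):
  f1: (p3, p2, p4) → 130.9749
  f2: (p0, p3, p2) → 74.4363
  f3: (p7, p2, p4) → 63.2466
  f4: (p7, p0, p6) → 79.4363
  f5: (p7, p0, p2) → 72.4859
  f6: (p1, p3, p4) → 91.0467
  f7: (p1, p0, p6) → 33.3061
  f8: (p10, p7, p4) → 61.0136
  f9: (p10, p7, p6) → 42.4568
  f10: (p10, p1, p4) → 65.7963
  f11: (p10, p1, p6) → 23.5918
  f12: (p8, p0, p3) → 9.8988
  f13: (p8, p1, p3) → 3.0007
  f14: (p8, p1, p0) → 27.3079
Σ area = 777.999

Euler characteristic 9−21+14 = 2 ✓


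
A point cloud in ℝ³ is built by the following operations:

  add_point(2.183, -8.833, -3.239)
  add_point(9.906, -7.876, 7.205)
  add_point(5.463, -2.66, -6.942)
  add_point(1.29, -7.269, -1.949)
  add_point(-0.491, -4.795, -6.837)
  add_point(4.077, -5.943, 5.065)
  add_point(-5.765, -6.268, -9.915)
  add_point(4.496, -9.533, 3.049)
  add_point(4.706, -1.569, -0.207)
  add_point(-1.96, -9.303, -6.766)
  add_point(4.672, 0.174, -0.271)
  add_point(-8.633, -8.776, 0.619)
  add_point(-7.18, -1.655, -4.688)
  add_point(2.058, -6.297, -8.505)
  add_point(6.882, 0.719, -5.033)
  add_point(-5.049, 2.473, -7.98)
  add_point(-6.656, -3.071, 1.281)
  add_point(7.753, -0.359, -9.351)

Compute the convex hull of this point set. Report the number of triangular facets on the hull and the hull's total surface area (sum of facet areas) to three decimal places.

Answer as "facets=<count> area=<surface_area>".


14 of the 18 inputs are extreme points: [0, 1, 5, 6, 7, 9, 10, 11, 12, 13, 14, 15, 16, 17].

Per-facet area ½‖(b−a)×(c−a)‖:
  f1: (p17, p6, p15) → 58.4927
  f2: (p16, p1, p11) → 55.1836
  f3: (p9, p6, p11) → 28.8296
  f4: (p14, p17, p1) → 27.8883
  f5: (p14, p17, p15) → 28.1479
  f6: (p12, p16, p11) → 18.6349
  f7: (p12, p16, p15) → 12.5960
  f8: (p12, p6, p11) → 31.9717
  f9: (p12, p6, p15) → 20.2430
  f10: (p7, p1, p11) → 24.6734
  f11: (p7, p9, p11) → 56.6984
  f12: (p13, p17, p1) → 72.0802
  f13: (p13, p17, p6) → 24.7866
  f14: (p13, p9, p6) → 15.3895
  f15: (p5, p16, p1) → 2.1357
  f16: (p10, p16, p15) → 59.7183
  f17: (p10, p14, p15) → 32.2634
  f18: (p10, p5, p16) → 45.1161
  f19: (p10, p14, p1) → 28.7995
  f20: (p10, p5, p1) → 24.5492
  f21: (p0, p7, p1) → 14.4163
  f22: (p0, p13, p1) → 27.0724
  f23: (p0, p7, p9) → 9.5589
  f24: (p0, p13, p9) → 13.2190
Σ area = 732.465

Check V−E+F: 14 − 36 + 24 = 2.

facets=24 area=732.465


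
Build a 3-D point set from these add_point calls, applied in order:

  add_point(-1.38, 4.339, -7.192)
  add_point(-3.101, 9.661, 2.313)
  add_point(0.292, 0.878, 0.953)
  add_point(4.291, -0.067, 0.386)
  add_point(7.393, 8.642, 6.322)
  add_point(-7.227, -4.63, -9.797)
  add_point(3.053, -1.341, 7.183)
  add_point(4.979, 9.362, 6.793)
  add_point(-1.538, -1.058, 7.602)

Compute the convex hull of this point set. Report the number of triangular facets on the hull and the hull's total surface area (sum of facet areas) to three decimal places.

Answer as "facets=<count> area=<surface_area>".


Extreme-point indices: [0, 1, 3, 4, 5, 6, 7, 8] — 8 of 9 on the boundary.

Per-facet area ½‖(b−a)×(c−a)‖:
  f1: (p8, p1, p5) → 107.9641
  f2: (p0, p1, p5) → 52.1304
  f3: (p0, p1, p4) → 61.7693
  f4: (p3, p0, p5) → 57.1297
  f5: (p3, p0, p4) → 56.0602
  f6: (p7, p1, p4) → 7.9224
  f7: (p7, p8, p1) → 52.0912
  f8: (p6, p3, p4) → 36.4405
  f9: (p6, p7, p4) → 13.8695
  f10: (p6, p7, p8) → 24.9521
  f11: (p6, p8, p5) → 42.1402
  f12: (p6, p3, p5) → 50.6907
Σ area = 563.160

Euler characteristic 8−18+12 = 2 ✓

facets=12 area=563.160


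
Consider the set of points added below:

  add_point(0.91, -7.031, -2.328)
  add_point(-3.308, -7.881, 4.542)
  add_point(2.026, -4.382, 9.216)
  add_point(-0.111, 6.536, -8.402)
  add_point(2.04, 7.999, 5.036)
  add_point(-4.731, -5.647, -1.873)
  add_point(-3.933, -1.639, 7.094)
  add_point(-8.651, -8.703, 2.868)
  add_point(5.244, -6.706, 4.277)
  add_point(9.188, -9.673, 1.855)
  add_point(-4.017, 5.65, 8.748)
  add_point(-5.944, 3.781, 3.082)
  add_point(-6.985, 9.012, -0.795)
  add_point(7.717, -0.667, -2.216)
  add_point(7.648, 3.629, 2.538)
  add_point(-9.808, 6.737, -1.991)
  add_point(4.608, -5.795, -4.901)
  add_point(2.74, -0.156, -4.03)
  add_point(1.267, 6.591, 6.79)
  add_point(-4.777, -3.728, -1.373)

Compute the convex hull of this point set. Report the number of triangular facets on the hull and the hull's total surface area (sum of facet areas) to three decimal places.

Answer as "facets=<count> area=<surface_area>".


facets=28 area=996.551

Extreme-point indices: [0, 1, 2, 3, 4, 5, 6, 7, 9, 10, 12, 13, 14, 15, 16, 18] — 16 of 20 on the boundary.

Per-facet area ½‖(b−a)×(c−a)‖:
  f1: (p10, p7, p15) → 91.9071
  f2: (p14, p4, p3) → 49.6499
  f3: (p14, p2, p9) → 64.2738
  f4: (p1, p2, p9) → 45.0859
  f5: (p1, p7, p9) → 20.2412
  f6: (p1, p7, p2) → 10.7966
  f7: (p12, p10, p15) → 19.1901
  f8: (p12, p10, p4) → 37.3565
  f9: (p12, p3, p15) → 19.9978
  f10: (p12, p4, p3) → 56.0142
  f11: (p18, p10, p2) → 31.6959
  f12: (p18, p10, p4) → 5.1579
  f13: (p18, p14, p2) → 44.2772
  f14: (p18, p14, p4) → 8.8691
  f15: (p6, p7, p2) → 31.4869
  f16: (p6, p10, p2) → 24.3285
  f17: (p6, p10, p7) → 20.3465
  f18: (p0, p7, p9) → 46.0007
  f19: (p0, p16, p9) → 20.9440
  f20: (p5, p16, p3) → 64.6954
  f21: (p5, p3, p15) → 73.5176
  f22: (p5, p7, p15) → 45.0293
  f23: (p5, p0, p7) → 17.3199
  f24: (p5, p0, p16) → 9.0530
  f25: (p13, p14, p3) → 39.4127
  f26: (p13, p16, p3) → 40.3772
  f27: (p13, p14, p9) → 30.5037
  f28: (p13, p16, p9) → 29.0227
Σ area = 996.551

Euler characteristic 16−42+28 = 2 ✓
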